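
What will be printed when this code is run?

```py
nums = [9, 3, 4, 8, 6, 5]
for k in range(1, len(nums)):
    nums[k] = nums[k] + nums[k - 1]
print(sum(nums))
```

126

k=1: nums[1] = 3+9 = 12 → [9, 12, 4, 8, 6, 5]
k=2: nums[2] = 4+12 = 16 → [9, 12, 16, 8, 6, 5]
k=3: nums[3] = 8+16 = 24 → [9, 12, 16, 24, 6, 5]
k=4: nums[4] = 6+24 = 30 → [9, 12, 16, 24, 30, 5]
k=5: nums[5] = 5+30 = 35 → [9, 12, 16, 24, 30, 35]
sum = 126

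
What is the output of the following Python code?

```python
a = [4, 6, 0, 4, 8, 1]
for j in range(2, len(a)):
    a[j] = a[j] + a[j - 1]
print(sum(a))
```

63

j=2: a[2] = 0+6 = 6 → [4, 6, 6, 4, 8, 1]
j=3: a[3] = 4+6 = 10 → [4, 6, 6, 10, 8, 1]
j=4: a[4] = 8+10 = 18 → [4, 6, 6, 10, 18, 1]
j=5: a[5] = 1+18 = 19 → [4, 6, 6, 10, 18, 19]
sum = 63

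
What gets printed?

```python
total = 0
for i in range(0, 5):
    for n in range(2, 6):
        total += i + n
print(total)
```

i=0,n=2: total = 0+2 = 2
i=0,n=3: total = 2+3 = 5
i=0,n=4: total = 5+4 = 9
i=0,n=5: total = 9+5 = 14
i=1,n=2: total = 14+3 = 17
i=1,n=3: total = 17+4 = 21
i=1,n=4: total = 21+5 = 26
i=1,n=5: total = 26+6 = 32
i=2,n=2: total = 32+4 = 36
i=2,n=3: total = 36+5 = 41
i=2,n=4: total = 41+6 = 47
i=2,n=5: total = 47+7 = 54
i=3,n=2: total = 54+5 = 59
i=3,n=3: total = 59+6 = 65
i=3,n=4: total = 65+7 = 72
i=3,n=5: total = 72+8 = 80
i=4,n=2: total = 80+6 = 86
i=4,n=3: total = 86+7 = 93
i=4,n=4: total = 93+8 = 101
i=4,n=5: total = 101+9 = 110

110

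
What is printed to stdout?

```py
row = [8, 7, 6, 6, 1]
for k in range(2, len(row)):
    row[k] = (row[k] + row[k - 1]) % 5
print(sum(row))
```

k=2: row[2] = (6+7)%5 = 3 → [8, 7, 3, 6, 1]
k=3: row[3] = (6+3)%5 = 4 → [8, 7, 3, 4, 1]
k=4: row[4] = (1+4)%5 = 0 → [8, 7, 3, 4, 0]
sum = 22

22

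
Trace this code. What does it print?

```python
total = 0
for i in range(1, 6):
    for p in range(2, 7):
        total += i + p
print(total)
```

i=1,p=2: total = 0+3 = 3
i=1,p=3: total = 3+4 = 7
i=1,p=4: total = 7+5 = 12
i=1,p=5: total = 12+6 = 18
i=1,p=6: total = 18+7 = 25
i=2,p=2: total = 25+4 = 29
i=2,p=3: total = 29+5 = 34
i=2,p=4: total = 34+6 = 40
i=2,p=5: total = 40+7 = 47
i=2,p=6: total = 47+8 = 55
i=3,p=2: total = 55+5 = 60
i=3,p=3: total = 60+6 = 66
i=3,p=4: total = 66+7 = 73
i=3,p=5: total = 73+8 = 81
i=3,p=6: total = 81+9 = 90
i=4,p=2: total = 90+6 = 96
i=4,p=3: total = 96+7 = 103
i=4,p=4: total = 103+8 = 111
i=4,p=5: total = 111+9 = 120
i=4,p=6: total = 120+10 = 130
i=5,p=2: total = 130+7 = 137
i=5,p=3: total = 137+8 = 145
i=5,p=4: total = 145+9 = 154
i=5,p=5: total = 154+10 = 164
i=5,p=6: total = 164+11 = 175

175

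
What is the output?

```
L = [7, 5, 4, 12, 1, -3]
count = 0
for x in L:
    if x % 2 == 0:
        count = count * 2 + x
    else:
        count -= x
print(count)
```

-26

x=7: not even, count = 0-7 = -7
x=5: not even, count = (-7)-5 = -12
x=4: even, count = (-12)*2+4 = -20
x=12: even, count = (-20)*2+12 = -28
x=1: not even, count = (-28)-1 = -29
x=-3: not even, count = (-29)-(-3) = -26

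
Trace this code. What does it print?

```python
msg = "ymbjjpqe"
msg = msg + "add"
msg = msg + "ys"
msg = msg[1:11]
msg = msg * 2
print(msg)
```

mbjjpqeaddmbjjpqeadd

+ 'add' → 'ymbjjpqeadd'
+ 'ys' → 'ymbjjpqeaddys'
slice [1:11] → 'mbjjpqeadd'
repeat ×2 → 'mbjjpqeaddmbjjpqeadd'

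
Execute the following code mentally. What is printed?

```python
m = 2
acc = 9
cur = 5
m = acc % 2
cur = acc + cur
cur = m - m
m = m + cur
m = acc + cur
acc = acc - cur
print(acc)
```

9

m = 9%2 = 1
cur = 9+5 = 14
cur = 1-1 = 0
m = 1+0 = 1
m = 9+0 = 9
acc = 9-0 = 9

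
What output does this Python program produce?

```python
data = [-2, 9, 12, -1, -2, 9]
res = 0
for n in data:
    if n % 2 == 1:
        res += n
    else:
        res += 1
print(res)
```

20

n=-2: not odd, res = 0+1 = 1
n=9: odd, res = 1+9 = 10
n=12: not odd, res = 10+1 = 11
n=-1: odd, res = 11+(-1) = 10
n=-2: not odd, res = 10+1 = 11
n=9: odd, res = 11+9 = 20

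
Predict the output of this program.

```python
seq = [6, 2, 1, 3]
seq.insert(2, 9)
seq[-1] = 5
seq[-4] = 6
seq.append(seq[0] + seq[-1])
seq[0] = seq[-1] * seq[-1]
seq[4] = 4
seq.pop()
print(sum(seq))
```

141

insert 9 at 2 → [6, 2, 9, 1, 3]
seq[-1] = 5 → [6, 2, 9, 1, 5]
seq[-4] = 6 → [6, 6, 9, 1, 5]
append seq[0]+seq[-1] = 6+5 = 11 → [6, 6, 9, 1, 5, 11]
seq[0] = seq[-1]*seq[-1] = 11*11 = 121 → [121, 6, 9, 1, 5, 11]
seq[4] = 4 → [121, 6, 9, 1, 4, 11]
pop() removes 11 → [121, 6, 9, 1, 4]
sum = 141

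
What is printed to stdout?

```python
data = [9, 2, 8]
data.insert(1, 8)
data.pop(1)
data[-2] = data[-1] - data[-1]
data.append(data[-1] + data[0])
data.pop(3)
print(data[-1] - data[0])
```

-1

insert 8 at 1 → [9, 8, 2, 8]
pop(1) removes 8 → [9, 2, 8]
data[-2] = data[-1]-data[-1] = 8-8 = 0 → [9, 0, 8]
append data[-1]+data[0] = 8+9 = 17 → [9, 0, 8, 17]
pop(3) removes 17 → [9, 0, 8]
data[-1]-data[0] = 8-9 = -1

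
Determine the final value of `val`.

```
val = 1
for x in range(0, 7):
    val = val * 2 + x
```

x=0: val = 1*2+0 = 2
x=1: val = 2*2+1 = 5
x=2: val = 5*2+2 = 12
x=3: val = 12*2+3 = 27
x=4: val = 27*2+4 = 58
x=5: val = 58*2+5 = 121
x=6: val = 121*2+6 = 248

248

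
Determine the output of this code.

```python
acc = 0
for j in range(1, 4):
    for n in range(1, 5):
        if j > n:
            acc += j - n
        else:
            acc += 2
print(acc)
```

j=1,n=1: not 1>1, acc = 0+2 = 2
j=1,n=2: not 1>2, acc = 2+2 = 4
j=1,n=3: not 1>3, acc = 4+2 = 6
j=1,n=4: not 1>4, acc = 6+2 = 8
j=2,n=1: 2>1, acc = 8+1 = 9
j=2,n=2: not 2>2, acc = 9+2 = 11
j=2,n=3: not 2>3, acc = 11+2 = 13
j=2,n=4: not 2>4, acc = 13+2 = 15
j=3,n=1: 3>1, acc = 15+2 = 17
j=3,n=2: 3>2, acc = 17+1 = 18
j=3,n=3: not 3>3, acc = 18+2 = 20
j=3,n=4: not 3>4, acc = 20+2 = 22

22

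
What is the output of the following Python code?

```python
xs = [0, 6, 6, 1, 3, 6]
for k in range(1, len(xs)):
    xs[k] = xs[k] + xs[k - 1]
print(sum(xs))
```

k=1: xs[1] = 6+0 = 6 → [0, 6, 6, 1, 3, 6]
k=2: xs[2] = 6+6 = 12 → [0, 6, 12, 1, 3, 6]
k=3: xs[3] = 1+12 = 13 → [0, 6, 12, 13, 3, 6]
k=4: xs[4] = 3+13 = 16 → [0, 6, 12, 13, 16, 6]
k=5: xs[5] = 6+16 = 22 → [0, 6, 12, 13, 16, 22]
sum = 69

69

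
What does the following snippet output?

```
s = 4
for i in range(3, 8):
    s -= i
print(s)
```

-21

i=3: s = 4-3 = 1
i=4: s = 1-4 = -3
i=5: s = (-3)-5 = -8
i=6: s = (-8)-6 = -14
i=7: s = (-14)-7 = -21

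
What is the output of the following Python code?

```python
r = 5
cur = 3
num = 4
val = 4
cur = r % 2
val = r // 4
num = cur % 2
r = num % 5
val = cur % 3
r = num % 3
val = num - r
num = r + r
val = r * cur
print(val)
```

cur = 5%2 = 1
val = 5//4 = 1
num = 1%2 = 1
r = 1%5 = 1
val = 1%3 = 1
r = 1%3 = 1
val = 1-1 = 0
num = 1+1 = 2
val = 1*1 = 1

1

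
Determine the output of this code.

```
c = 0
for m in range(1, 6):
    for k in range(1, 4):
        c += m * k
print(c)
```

m=1,k=1: c = 0+1 = 1
m=1,k=2: c = 1+2 = 3
m=1,k=3: c = 3+3 = 6
m=2,k=1: c = 6+2 = 8
m=2,k=2: c = 8+4 = 12
m=2,k=3: c = 12+6 = 18
m=3,k=1: c = 18+3 = 21
m=3,k=2: c = 21+6 = 27
m=3,k=3: c = 27+9 = 36
m=4,k=1: c = 36+4 = 40
m=4,k=2: c = 40+8 = 48
m=4,k=3: c = 48+12 = 60
m=5,k=1: c = 60+5 = 65
m=5,k=2: c = 65+10 = 75
m=5,k=3: c = 75+15 = 90

90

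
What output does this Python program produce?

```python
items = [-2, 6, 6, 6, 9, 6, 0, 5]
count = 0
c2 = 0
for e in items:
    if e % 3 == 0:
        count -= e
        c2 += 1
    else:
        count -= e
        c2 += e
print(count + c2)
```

-27

e=-2: not %3==0, count = 0-(-2) = 2; c2=-2
e=6: %3==0, count = 2-6 = -4; c2=-1
e=6: %3==0, count = (-4)-6 = -10; c2=0
e=6: %3==0, count = (-10)-6 = -16; c2=1
e=9: %3==0, count = (-16)-9 = -25; c2=2
e=6: %3==0, count = (-25)-6 = -31; c2=3
e=0: %3==0, count = (-31)-0 = -31; c2=4
e=5: not %3==0, count = (-31)-5 = -36; c2=9
count+c2 = (-36)+9 = -27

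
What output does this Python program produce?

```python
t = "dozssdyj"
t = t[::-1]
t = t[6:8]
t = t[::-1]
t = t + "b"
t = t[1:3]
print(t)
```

ob

reverse → 'jydsszod'
slice [6:8] → 'od'
reverse → 'do'
+ 'b' → 'dob'
slice [1:3] → 'ob'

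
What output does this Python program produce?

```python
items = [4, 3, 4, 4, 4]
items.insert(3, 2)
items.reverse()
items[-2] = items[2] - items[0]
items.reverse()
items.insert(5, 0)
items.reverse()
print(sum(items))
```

16

insert 2 at 3 → [4, 3, 4, 2, 4, 4]
reverse → [4, 4, 2, 4, 3, 4]
items[-2] = items[2]-items[0] = 2-4 = -2 → [4, 4, 2, 4, -2, 4]
reverse → [4, -2, 4, 2, 4, 4]
insert 0 at 5 → [4, -2, 4, 2, 4, 0, 4]
reverse → [4, 0, 4, 2, 4, -2, 4]
sum = 16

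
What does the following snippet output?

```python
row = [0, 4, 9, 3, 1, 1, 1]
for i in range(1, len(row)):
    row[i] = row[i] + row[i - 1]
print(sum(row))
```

i=1: row[1] = 4+0 = 4 → [0, 4, 9, 3, 1, 1, 1]
i=2: row[2] = 9+4 = 13 → [0, 4, 13, 3, 1, 1, 1]
i=3: row[3] = 3+13 = 16 → [0, 4, 13, 16, 1, 1, 1]
i=4: row[4] = 1+16 = 17 → [0, 4, 13, 16, 17, 1, 1]
i=5: row[5] = 1+17 = 18 → [0, 4, 13, 16, 17, 18, 1]
i=6: row[6] = 1+18 = 19 → [0, 4, 13, 16, 17, 18, 19]
sum = 87

87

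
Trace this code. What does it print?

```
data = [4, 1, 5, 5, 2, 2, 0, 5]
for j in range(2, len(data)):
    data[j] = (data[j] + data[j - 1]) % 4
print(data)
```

j=2: data[2] = (5+1)%4 = 2 → [4, 1, 2, 5, 2, 2, 0, 5]
j=3: data[3] = (5+2)%4 = 3 → [4, 1, 2, 3, 2, 2, 0, 5]
j=4: data[4] = (2+3)%4 = 1 → [4, 1, 2, 3, 1, 2, 0, 5]
j=5: data[5] = (2+1)%4 = 3 → [4, 1, 2, 3, 1, 3, 0, 5]
j=6: data[6] = (0+3)%4 = 3 → [4, 1, 2, 3, 1, 3, 3, 5]
j=7: data[7] = (5+3)%4 = 0 → [4, 1, 2, 3, 1, 3, 3, 0]

[4, 1, 2, 3, 1, 3, 3, 0]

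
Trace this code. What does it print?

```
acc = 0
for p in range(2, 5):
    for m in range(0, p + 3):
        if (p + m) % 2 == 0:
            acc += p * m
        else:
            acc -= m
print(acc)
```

p=2,m=0: even sum, acc = 0+0 = 0
p=2,m=1: odd sum, acc = 0-1 = -1
p=2,m=2: even sum, acc = (-1)+4 = 3
p=2,m=3: odd sum, acc = 3-3 = 0
p=2,m=4: even sum, acc = 0+8 = 8
p=3,m=0: odd sum, acc = 8-0 = 8
p=3,m=1: even sum, acc = 8+3 = 11
p=3,m=2: odd sum, acc = 11-2 = 9
p=3,m=3: even sum, acc = 9+9 = 18
p=3,m=4: odd sum, acc = 18-4 = 14
p=3,m=5: even sum, acc = 14+15 = 29
p=4,m=0: even sum, acc = 29+0 = 29
p=4,m=1: odd sum, acc = 29-1 = 28
p=4,m=2: even sum, acc = 28+8 = 36
p=4,m=3: odd sum, acc = 36-3 = 33
p=4,m=4: even sum, acc = 33+16 = 49
p=4,m=5: odd sum, acc = 49-5 = 44
p=4,m=6: even sum, acc = 44+24 = 68

68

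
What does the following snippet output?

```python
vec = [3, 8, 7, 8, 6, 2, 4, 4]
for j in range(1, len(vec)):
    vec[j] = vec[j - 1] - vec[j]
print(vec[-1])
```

-36

j=1: vec[1] = 3-8 = -5 → [3, -5, 7, 8, 6, 2, 4, 4]
j=2: vec[2] = (-5)-7 = -12 → [3, -5, -12, 8, 6, 2, 4, 4]
j=3: vec[3] = (-12)-8 = -20 → [3, -5, -12, -20, 6, 2, 4, 4]
j=4: vec[4] = (-20)-6 = -26 → [3, -5, -12, -20, -26, 2, 4, 4]
j=5: vec[5] = (-26)-2 = -28 → [3, -5, -12, -20, -26, -28, 4, 4]
j=6: vec[6] = (-28)-4 = -32 → [3, -5, -12, -20, -26, -28, -32, 4]
j=7: vec[7] = (-32)-4 = -36 → [3, -5, -12, -20, -26, -28, -32, -36]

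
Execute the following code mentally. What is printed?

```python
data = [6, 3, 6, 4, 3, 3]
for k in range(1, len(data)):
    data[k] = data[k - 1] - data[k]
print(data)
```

[6, 3, -3, -7, -10, -13]

k=1: data[1] = 6-3 = 3 → [6, 3, 6, 4, 3, 3]
k=2: data[2] = 3-6 = -3 → [6, 3, -3, 4, 3, 3]
k=3: data[3] = (-3)-4 = -7 → [6, 3, -3, -7, 3, 3]
k=4: data[4] = (-7)-3 = -10 → [6, 3, -3, -7, -10, 3]
k=5: data[5] = (-10)-3 = -13 → [6, 3, -3, -7, -10, -13]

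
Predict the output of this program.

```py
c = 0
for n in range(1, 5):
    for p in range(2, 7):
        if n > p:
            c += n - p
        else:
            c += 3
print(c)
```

n=1,p=2: not 1>2, c = 0+3 = 3
n=1,p=3: not 1>3, c = 3+3 = 6
n=1,p=4: not 1>4, c = 6+3 = 9
n=1,p=5: not 1>5, c = 9+3 = 12
n=1,p=6: not 1>6, c = 12+3 = 15
n=2,p=2: not 2>2, c = 15+3 = 18
n=2,p=3: not 2>3, c = 18+3 = 21
n=2,p=4: not 2>4, c = 21+3 = 24
n=2,p=5: not 2>5, c = 24+3 = 27
n=2,p=6: not 2>6, c = 27+3 = 30
n=3,p=2: 3>2, c = 30+1 = 31
n=3,p=3: not 3>3, c = 31+3 = 34
n=3,p=4: not 3>4, c = 34+3 = 37
n=3,p=5: not 3>5, c = 37+3 = 40
n=3,p=6: not 3>6, c = 40+3 = 43
n=4,p=2: 4>2, c = 43+2 = 45
n=4,p=3: 4>3, c = 45+1 = 46
n=4,p=4: not 4>4, c = 46+3 = 49
n=4,p=5: not 4>5, c = 49+3 = 52
n=4,p=6: not 4>6, c = 52+3 = 55

55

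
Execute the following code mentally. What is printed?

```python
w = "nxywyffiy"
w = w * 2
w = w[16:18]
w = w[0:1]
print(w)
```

repeat ×2 → 'nxywyffiynxywyffiy'
slice [16:18] → 'iy'
slice [0:1] → 'i'

i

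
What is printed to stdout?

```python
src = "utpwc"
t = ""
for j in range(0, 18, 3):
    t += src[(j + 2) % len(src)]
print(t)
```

puwtcp

j=0: add src[2]='p' → 'p'
j=3: add src[0]='u' → 'pu'
j=6: add src[3]='w' → 'puw'
j=9: add src[1]='t' → 'puwt'
j=12: add src[4]='c' → 'puwtc'
j=15: add src[2]='p' → 'puwtcp'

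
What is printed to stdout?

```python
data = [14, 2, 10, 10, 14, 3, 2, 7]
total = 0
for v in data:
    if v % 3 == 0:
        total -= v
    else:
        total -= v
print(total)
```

v=14: not %3==0, total = 0-14 = -14
v=2: not %3==0, total = (-14)-2 = -16
v=10: not %3==0, total = (-16)-10 = -26
v=10: not %3==0, total = (-26)-10 = -36
v=14: not %3==0, total = (-36)-14 = -50
v=3: %3==0, total = (-50)-3 = -53
v=2: not %3==0, total = (-53)-2 = -55
v=7: not %3==0, total = (-55)-7 = -62

-62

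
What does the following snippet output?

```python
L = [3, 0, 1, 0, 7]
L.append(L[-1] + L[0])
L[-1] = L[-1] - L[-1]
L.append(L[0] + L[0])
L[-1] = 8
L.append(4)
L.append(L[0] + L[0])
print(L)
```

[3, 0, 1, 0, 7, 0, 8, 4, 6]

append L[-1]+L[0] = 7+3 = 10 → [3, 0, 1, 0, 7, 10]
L[-1] = L[-1]-L[-1] = 10-10 = 0 → [3, 0, 1, 0, 7, 0]
append L[0]+L[0] = 3+3 = 6 → [3, 0, 1, 0, 7, 0, 6]
L[-1] = 8 → [3, 0, 1, 0, 7, 0, 8]
append 4 → [3, 0, 1, 0, 7, 0, 8, 4]
append L[0]+L[0] = 3+3 = 6 → [3, 0, 1, 0, 7, 0, 8, 4, 6]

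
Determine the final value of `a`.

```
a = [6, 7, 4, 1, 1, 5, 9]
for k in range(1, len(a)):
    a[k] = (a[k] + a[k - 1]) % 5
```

[6, 3, 2, 3, 4, 4, 3]

k=1: a[1] = (7+6)%5 = 3 → [6, 3, 4, 1, 1, 5, 9]
k=2: a[2] = (4+3)%5 = 2 → [6, 3, 2, 1, 1, 5, 9]
k=3: a[3] = (1+2)%5 = 3 → [6, 3, 2, 3, 1, 5, 9]
k=4: a[4] = (1+3)%5 = 4 → [6, 3, 2, 3, 4, 5, 9]
k=5: a[5] = (5+4)%5 = 4 → [6, 3, 2, 3, 4, 4, 9]
k=6: a[6] = (9+4)%5 = 3 → [6, 3, 2, 3, 4, 4, 3]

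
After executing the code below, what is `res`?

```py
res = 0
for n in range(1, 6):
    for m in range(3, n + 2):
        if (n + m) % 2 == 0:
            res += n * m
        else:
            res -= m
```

n=2,m=3: odd sum, res = 0-3 = -3
n=3,m=3: even sum, res = (-3)+9 = 6
n=3,m=4: odd sum, res = 6-4 = 2
n=4,m=3: odd sum, res = 2-3 = -1
n=4,m=4: even sum, res = (-1)+16 = 15
n=4,m=5: odd sum, res = 15-5 = 10
n=5,m=3: even sum, res = 10+15 = 25
n=5,m=4: odd sum, res = 25-4 = 21
n=5,m=5: even sum, res = 21+25 = 46
n=5,m=6: odd sum, res = 46-6 = 40

40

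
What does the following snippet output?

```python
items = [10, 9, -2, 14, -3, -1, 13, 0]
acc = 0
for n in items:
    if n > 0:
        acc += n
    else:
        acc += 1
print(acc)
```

50

n=10: >0, acc = 0+10 = 10
n=9: >0, acc = 10+9 = 19
n=-2: not >0, acc = 19+1 = 20
n=14: >0, acc = 20+14 = 34
n=-3: not >0, acc = 34+1 = 35
n=-1: not >0, acc = 35+1 = 36
n=13: >0, acc = 36+13 = 49
n=0: not >0, acc = 49+1 = 50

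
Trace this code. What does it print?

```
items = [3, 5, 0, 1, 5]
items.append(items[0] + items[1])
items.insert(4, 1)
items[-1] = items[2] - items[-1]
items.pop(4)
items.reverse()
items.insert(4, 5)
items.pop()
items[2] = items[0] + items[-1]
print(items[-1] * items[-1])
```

append items[0]+items[1] = 3+5 = 8 → [3, 5, 0, 1, 5, 8]
insert 1 at 4 → [3, 5, 0, 1, 1, 5, 8]
items[-1] = items[2]-items[-1] = 0-8 = -8 → [3, 5, 0, 1, 1, 5, -8]
pop(4) removes 1 → [3, 5, 0, 1, 5, -8]
reverse → [-8, 5, 1, 0, 5, 3]
insert 5 at 4 → [-8, 5, 1, 0, 5, 5, 3]
pop() removes 3 → [-8, 5, 1, 0, 5, 5]
items[2] = items[0]+items[-1] = (-8)+5 = -3 → [-8, 5, -3, 0, 5, 5]
items[-1]*items[-1] = 5*5 = 25

25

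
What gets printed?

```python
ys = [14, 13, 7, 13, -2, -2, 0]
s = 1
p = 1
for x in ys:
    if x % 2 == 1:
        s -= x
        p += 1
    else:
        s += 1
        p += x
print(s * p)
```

-392

x=14: not odd, s = 1+1 = 2; p=15
x=13: odd, s = 2-13 = -11; p=16
x=7: odd, s = (-11)-7 = -18; p=17
x=13: odd, s = (-18)-13 = -31; p=18
x=-2: not odd, s = (-31)+1 = -30; p=16
x=-2: not odd, s = (-30)+1 = -29; p=14
x=0: not odd, s = (-29)+1 = -28; p=14
s*p = (-28)*14 = -392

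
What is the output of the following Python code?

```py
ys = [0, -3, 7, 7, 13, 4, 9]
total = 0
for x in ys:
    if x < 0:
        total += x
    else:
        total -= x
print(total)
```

x=0: not <0, total = 0-0 = 0
x=-3: <0, total = 0+(-3) = -3
x=7: not <0, total = (-3)-7 = -10
x=7: not <0, total = (-10)-7 = -17
x=13: not <0, total = (-17)-13 = -30
x=4: not <0, total = (-30)-4 = -34
x=9: not <0, total = (-34)-9 = -43

-43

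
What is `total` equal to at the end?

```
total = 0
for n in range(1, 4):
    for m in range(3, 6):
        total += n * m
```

n=1,m=3: total = 0+3 = 3
n=1,m=4: total = 3+4 = 7
n=1,m=5: total = 7+5 = 12
n=2,m=3: total = 12+6 = 18
n=2,m=4: total = 18+8 = 26
n=2,m=5: total = 26+10 = 36
n=3,m=3: total = 36+9 = 45
n=3,m=4: total = 45+12 = 57
n=3,m=5: total = 57+15 = 72

72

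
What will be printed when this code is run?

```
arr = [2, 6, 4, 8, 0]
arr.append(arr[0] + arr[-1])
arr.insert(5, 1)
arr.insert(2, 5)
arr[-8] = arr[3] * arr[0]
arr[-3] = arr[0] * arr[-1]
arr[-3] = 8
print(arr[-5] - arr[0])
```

append arr[0]+arr[-1] = 2+0 = 2 → [2, 6, 4, 8, 0, 2]
insert 1 at 5 → [2, 6, 4, 8, 0, 1, 2]
insert 5 at 2 → [2, 6, 5, 4, 8, 0, 1, 2]
arr[-8] = arr[3]*arr[0] = 4*2 = 8 → [8, 6, 5, 4, 8, 0, 1, 2]
arr[-3] = arr[0]*arr[-1] = 8*2 = 16 → [8, 6, 5, 4, 8, 16, 1, 2]
arr[-3] = 8 → [8, 6, 5, 4, 8, 8, 1, 2]
arr[-5]-arr[0] = 4-8 = -4

-4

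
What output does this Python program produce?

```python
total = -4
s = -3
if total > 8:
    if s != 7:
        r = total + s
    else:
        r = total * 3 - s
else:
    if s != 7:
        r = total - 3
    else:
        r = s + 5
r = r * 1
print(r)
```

-7

total=-4, s=-3
total > 8 is False; s != 7 is True
→ r = total - 3 = -7
r = (-7)*1 = -7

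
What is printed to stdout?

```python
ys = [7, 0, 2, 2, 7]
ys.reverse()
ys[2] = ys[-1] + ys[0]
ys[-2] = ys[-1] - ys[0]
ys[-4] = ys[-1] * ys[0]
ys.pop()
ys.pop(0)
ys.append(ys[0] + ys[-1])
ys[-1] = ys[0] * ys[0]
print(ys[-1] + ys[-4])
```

2450

reverse → [7, 2, 2, 0, 7]
ys[2] = ys[-1]+ys[0] = 7+7 = 14 → [7, 2, 14, 0, 7]
ys[-2] = ys[-1]-ys[0] = 7-7 = 0 → [7, 2, 14, 0, 7]
ys[-4] = ys[-1]*ys[0] = 7*7 = 49 → [7, 49, 14, 0, 7]
pop() removes 7 → [7, 49, 14, 0]
pop(0) removes 7 → [49, 14, 0]
append ys[0]+ys[-1] = 49+0 = 49 → [49, 14, 0, 49]
ys[-1] = ys[0]*ys[0] = 49*49 = 2401 → [49, 14, 0, 2401]
ys[-1]+ys[-4] = 2401+49 = 2450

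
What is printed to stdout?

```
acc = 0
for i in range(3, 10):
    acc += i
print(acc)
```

i=3: acc = 0+3 = 3
i=4: acc = 3+4 = 7
i=5: acc = 7+5 = 12
i=6: acc = 12+6 = 18
i=7: acc = 18+7 = 25
i=8: acc = 25+8 = 33
i=9: acc = 33+9 = 42

42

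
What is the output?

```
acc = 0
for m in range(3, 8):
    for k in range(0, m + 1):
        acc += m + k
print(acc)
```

240

m=3,k=0: acc = 0+3 = 3
m=3,k=1: acc = 3+4 = 7
m=3,k=2: acc = 7+5 = 12
m=3,k=3: acc = 12+6 = 18
m=4,k=0: acc = 18+4 = 22
m=4,k=1: acc = 22+5 = 27
m=4,k=2: acc = 27+6 = 33
m=4,k=3: acc = 33+7 = 40
m=4,k=4: acc = 40+8 = 48
m=5,k=0: acc = 48+5 = 53
m=5,k=1: acc = 53+6 = 59
m=5,k=2: acc = 59+7 = 66
m=5,k=3: acc = 66+8 = 74
m=5,k=4: acc = 74+9 = 83
m=5,k=5: acc = 83+10 = 93
m=6,k=0: acc = 93+6 = 99
m=6,k=1: acc = 99+7 = 106
m=6,k=2: acc = 106+8 = 114
m=6,k=3: acc = 114+9 = 123
m=6,k=4: acc = 123+10 = 133
m=6,k=5: acc = 133+11 = 144
m=6,k=6: acc = 144+12 = 156
m=7,k=0: acc = 156+7 = 163
m=7,k=1: acc = 163+8 = 171
m=7,k=2: acc = 171+9 = 180
m=7,k=3: acc = 180+10 = 190
m=7,k=4: acc = 190+11 = 201
m=7,k=5: acc = 201+12 = 213
m=7,k=6: acc = 213+13 = 226
m=7,k=7: acc = 226+14 = 240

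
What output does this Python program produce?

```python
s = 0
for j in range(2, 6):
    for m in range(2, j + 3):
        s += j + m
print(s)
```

138

j=2,m=2: s = 0+4 = 4
j=2,m=3: s = 4+5 = 9
j=2,m=4: s = 9+6 = 15
j=3,m=2: s = 15+5 = 20
j=3,m=3: s = 20+6 = 26
j=3,m=4: s = 26+7 = 33
j=3,m=5: s = 33+8 = 41
j=4,m=2: s = 41+6 = 47
j=4,m=3: s = 47+7 = 54
j=4,m=4: s = 54+8 = 62
j=4,m=5: s = 62+9 = 71
j=4,m=6: s = 71+10 = 81
j=5,m=2: s = 81+7 = 88
j=5,m=3: s = 88+8 = 96
j=5,m=4: s = 96+9 = 105
j=5,m=5: s = 105+10 = 115
j=5,m=6: s = 115+11 = 126
j=5,m=7: s = 126+12 = 138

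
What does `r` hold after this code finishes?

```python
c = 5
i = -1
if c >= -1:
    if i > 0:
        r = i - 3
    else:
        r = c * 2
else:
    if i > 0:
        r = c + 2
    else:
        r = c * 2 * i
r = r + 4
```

14

c=5, i=-1
c >= -1 is True; i > 0 is False
→ r = c * 2 = 10
r = 10+4 = 14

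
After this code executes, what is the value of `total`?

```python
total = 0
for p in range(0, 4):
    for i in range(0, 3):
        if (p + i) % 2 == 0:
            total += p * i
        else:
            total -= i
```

p=0,i=0: even sum, total = 0+0 = 0
p=0,i=1: odd sum, total = 0-1 = -1
p=0,i=2: even sum, total = (-1)+0 = -1
p=1,i=0: odd sum, total = (-1)-0 = -1
p=1,i=1: even sum, total = (-1)+1 = 0
p=1,i=2: odd sum, total = 0-2 = -2
p=2,i=0: even sum, total = (-2)+0 = -2
p=2,i=1: odd sum, total = (-2)-1 = -3
p=2,i=2: even sum, total = (-3)+4 = 1
p=3,i=0: odd sum, total = 1-0 = 1
p=3,i=1: even sum, total = 1+3 = 4
p=3,i=2: odd sum, total = 4-2 = 2

2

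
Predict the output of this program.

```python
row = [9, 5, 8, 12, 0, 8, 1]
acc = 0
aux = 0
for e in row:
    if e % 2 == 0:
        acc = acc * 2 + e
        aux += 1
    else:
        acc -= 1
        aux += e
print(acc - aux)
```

e=9: not even, acc = 0-1 = -1; aux=9
e=5: not even, acc = (-1)-1 = -2; aux=14
e=8: even, acc = (-2)*2+8 = 4; aux=15
e=12: even, acc = 4*2+12 = 20; aux=16
e=0: even, acc = 20*2+0 = 40; aux=17
e=8: even, acc = 40*2+8 = 88; aux=18
e=1: not even, acc = 88-1 = 87; aux=19
acc-aux = 87-19 = 68

68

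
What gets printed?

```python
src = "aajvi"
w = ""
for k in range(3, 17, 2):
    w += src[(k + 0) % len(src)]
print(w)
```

k=3: add src[3]='v' → 'v'
k=5: add src[0]='a' → 'va'
k=7: add src[2]='j' → 'vaj'
k=9: add src[4]='i' → 'vaji'
k=11: add src[1]='a' → 'vajia'
k=13: add src[3]='v' → 'vajiav'
k=15: add src[0]='a' → 'vajiava'

vajiava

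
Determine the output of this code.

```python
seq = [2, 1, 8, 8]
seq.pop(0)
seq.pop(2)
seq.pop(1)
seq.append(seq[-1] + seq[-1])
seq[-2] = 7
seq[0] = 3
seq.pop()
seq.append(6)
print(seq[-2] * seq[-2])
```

9

pop(0) removes 2 → [1, 8, 8]
pop(2) removes 8 → [1, 8]
pop(1) removes 8 → [1]
append seq[-1]+seq[-1] = 1+1 = 2 → [1, 2]
seq[-2] = 7 → [7, 2]
seq[0] = 3 → [3, 2]
pop() removes 2 → [3]
append 6 → [3, 6]
seq[-2]*seq[-2] = 3*3 = 9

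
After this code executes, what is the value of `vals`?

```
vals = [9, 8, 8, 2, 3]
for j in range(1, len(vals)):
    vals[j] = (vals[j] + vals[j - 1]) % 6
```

j=1: vals[1] = (8+9)%6 = 5 → [9, 5, 8, 2, 3]
j=2: vals[2] = (8+5)%6 = 1 → [9, 5, 1, 2, 3]
j=3: vals[3] = (2+1)%6 = 3 → [9, 5, 1, 3, 3]
j=4: vals[4] = (3+3)%6 = 0 → [9, 5, 1, 3, 0]

[9, 5, 1, 3, 0]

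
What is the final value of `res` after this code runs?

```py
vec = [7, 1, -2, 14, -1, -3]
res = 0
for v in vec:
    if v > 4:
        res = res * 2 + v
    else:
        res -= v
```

34

v=7: >4, res = 0*2+7 = 7
v=1: not >4, res = 7-1 = 6
v=-2: not >4, res = 6-(-2) = 8
v=14: >4, res = 8*2+14 = 30
v=-1: not >4, res = 30-(-1) = 31
v=-3: not >4, res = 31-(-3) = 34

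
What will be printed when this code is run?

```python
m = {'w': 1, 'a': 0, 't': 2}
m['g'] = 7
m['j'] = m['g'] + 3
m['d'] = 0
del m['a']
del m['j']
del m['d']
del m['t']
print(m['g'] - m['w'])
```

6

m['g'] = 7 → {'w': 1, 'a': 0, 't': 2, 'g': 7}
m['j'] = m['g']+3 = 10 → {'w': 1, 'a': 0, 't': 2, 'g': 7, 'j': 10}
m['d'] = 0 → {'w': 1, 'a': 0, 't': 2, 'g': 7, 'j': 10, 'd': 0}
del 'a' → {'w': 1, 't': 2, 'g': 7, 'j': 10, 'd': 0}
del 'j' → {'w': 1, 't': 2, 'g': 7, 'd': 0}
del 'd' → {'w': 1, 't': 2, 'g': 7}
del 't' → {'w': 1, 'g': 7}
m['g']-m['w'] = 7-1 = 6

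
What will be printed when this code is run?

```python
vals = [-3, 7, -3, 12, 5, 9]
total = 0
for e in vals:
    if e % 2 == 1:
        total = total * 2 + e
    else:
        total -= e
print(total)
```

e=-3: odd, total = 0*2+(-3) = -3
e=7: odd, total = (-3)*2+7 = 1
e=-3: odd, total = 1*2+(-3) = -1
e=12: not odd, total = (-1)-12 = -13
e=5: odd, total = (-13)*2+5 = -21
e=9: odd, total = (-21)*2+9 = -33

-33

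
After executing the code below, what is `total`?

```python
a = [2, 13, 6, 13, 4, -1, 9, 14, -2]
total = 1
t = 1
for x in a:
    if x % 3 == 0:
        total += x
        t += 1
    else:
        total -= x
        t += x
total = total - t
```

-73

x=2: not %3==0, total = 1-2 = -1; t=3
x=13: not %3==0, total = (-1)-13 = -14; t=16
x=6: %3==0, total = (-14)+6 = -8; t=17
x=13: not %3==0, total = (-8)-13 = -21; t=30
x=4: not %3==0, total = (-21)-4 = -25; t=34
x=-1: not %3==0, total = (-25)-(-1) = -24; t=33
x=9: %3==0, total = (-24)+9 = -15; t=34
x=14: not %3==0, total = (-15)-14 = -29; t=48
x=-2: not %3==0, total = (-29)-(-2) = -27; t=46
total-t = (-27)-46 = -73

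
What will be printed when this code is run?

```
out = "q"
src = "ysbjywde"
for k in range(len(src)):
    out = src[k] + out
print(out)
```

edwyjbsyq

k=0: prepend 'y' → 'yq'
k=1: prepend 's' → 'syq'
k=2: prepend 'b' → 'bsyq'
k=3: prepend 'j' → 'jbsyq'
k=4: prepend 'y' → 'yjbsyq'
k=5: prepend 'w' → 'wyjbsyq'
k=6: prepend 'd' → 'dwyjbsyq'
k=7: prepend 'e' → 'edwyjbsyq'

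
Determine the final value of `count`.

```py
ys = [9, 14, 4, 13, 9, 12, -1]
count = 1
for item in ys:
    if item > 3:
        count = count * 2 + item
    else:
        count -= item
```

item=9: >3, count = 1*2+9 = 11
item=14: >3, count = 11*2+14 = 36
item=4: >3, count = 36*2+4 = 76
item=13: >3, count = 76*2+13 = 165
item=9: >3, count = 165*2+9 = 339
item=12: >3, count = 339*2+12 = 690
item=-1: not >3, count = 690-(-1) = 691

691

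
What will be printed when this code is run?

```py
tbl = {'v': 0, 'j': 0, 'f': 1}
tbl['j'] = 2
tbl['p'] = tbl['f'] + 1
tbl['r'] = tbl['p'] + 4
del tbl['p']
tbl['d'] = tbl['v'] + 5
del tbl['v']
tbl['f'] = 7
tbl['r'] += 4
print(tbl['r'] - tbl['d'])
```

tbl['j'] = 2 → {'v': 0, 'j': 2, 'f': 1}
tbl['p'] = tbl['f']+1 = 2 → {'v': 0, 'j': 2, 'f': 1, 'p': 2}
tbl['r'] = tbl['p']+4 = 6 → {'v': 0, 'j': 2, 'f': 1, 'p': 2, 'r': 6}
del 'p' → {'v': 0, 'j': 2, 'f': 1, 'r': 6}
tbl['d'] = tbl['v']+5 = 5 → {'v': 0, 'j': 2, 'f': 1, 'r': 6, 'd': 5}
del 'v' → {'j': 2, 'f': 1, 'r': 6, 'd': 5}
tbl['f'] = 7 → {'j': 2, 'f': 7, 'r': 6, 'd': 5}
tbl['r'] = 6+4 = 10 → {'j': 2, 'f': 7, 'r': 10, 'd': 5}
tbl['r']-tbl['d'] = 10-5 = 5

5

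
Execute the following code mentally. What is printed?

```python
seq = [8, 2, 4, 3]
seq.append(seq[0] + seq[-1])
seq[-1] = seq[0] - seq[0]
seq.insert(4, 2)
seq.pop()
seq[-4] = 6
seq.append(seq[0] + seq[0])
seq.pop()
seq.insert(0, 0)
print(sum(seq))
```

23

append seq[0]+seq[-1] = 8+3 = 11 → [8, 2, 4, 3, 11]
seq[-1] = seq[0]-seq[0] = 8-8 = 0 → [8, 2, 4, 3, 0]
insert 2 at 4 → [8, 2, 4, 3, 2, 0]
pop() removes 0 → [8, 2, 4, 3, 2]
seq[-4] = 6 → [8, 6, 4, 3, 2]
append seq[0]+seq[0] = 8+8 = 16 → [8, 6, 4, 3, 2, 16]
pop() removes 16 → [8, 6, 4, 3, 2]
insert 0 at 0 → [0, 8, 6, 4, 3, 2]
sum = 23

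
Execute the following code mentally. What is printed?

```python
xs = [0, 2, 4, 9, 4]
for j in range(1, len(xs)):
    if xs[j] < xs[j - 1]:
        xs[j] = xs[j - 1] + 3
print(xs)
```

j=1: 2>=0, unchanged → [0, 2, 4, 9, 4]
j=2: 4>=2, unchanged → [0, 2, 4, 9, 4]
j=3: 9>=4, unchanged → [0, 2, 4, 9, 4]
j=4: 4<9, xs[4] = 9+3 = 12 → [0, 2, 4, 9, 12]

[0, 2, 4, 9, 12]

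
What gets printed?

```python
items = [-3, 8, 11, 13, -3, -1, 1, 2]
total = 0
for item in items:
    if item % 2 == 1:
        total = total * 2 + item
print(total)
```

171

item=-3: odd, total = 0*2+(-3) = -3
item=8: not odd
item=11: odd, total = (-3)*2+11 = 5
item=13: odd, total = 5*2+13 = 23
item=-3: odd, total = 23*2+(-3) = 43
item=-1: odd, total = 43*2+(-1) = 85
item=1: odd, total = 85*2+1 = 171
item=2: not odd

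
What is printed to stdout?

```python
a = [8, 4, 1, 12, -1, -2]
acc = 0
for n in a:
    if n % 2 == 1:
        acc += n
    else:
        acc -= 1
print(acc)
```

n=8: not odd, acc = 0-1 = -1
n=4: not odd, acc = (-1)-1 = -2
n=1: odd, acc = (-2)+1 = -1
n=12: not odd, acc = (-1)-1 = -2
n=-1: odd, acc = (-2)+(-1) = -3
n=-2: not odd, acc = (-3)-1 = -4

-4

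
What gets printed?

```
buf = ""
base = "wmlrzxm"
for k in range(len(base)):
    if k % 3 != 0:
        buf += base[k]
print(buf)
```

mlzx

k=0: skip
k=1: add 'm' → 'm'
k=2: add 'l' → 'ml'
k=3: skip
k=4: add 'z' → 'mlz'
k=5: add 'x' → 'mlzx'
k=6: skip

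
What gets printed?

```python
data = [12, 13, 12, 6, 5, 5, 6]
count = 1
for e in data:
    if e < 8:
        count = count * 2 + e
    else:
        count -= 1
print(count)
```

52

e=12: not <8, count = 1-1 = 0
e=13: not <8, count = 0-1 = -1
e=12: not <8, count = (-1)-1 = -2
e=6: <8, count = (-2)*2+6 = 2
e=5: <8, count = 2*2+5 = 9
e=5: <8, count = 9*2+5 = 23
e=6: <8, count = 23*2+6 = 52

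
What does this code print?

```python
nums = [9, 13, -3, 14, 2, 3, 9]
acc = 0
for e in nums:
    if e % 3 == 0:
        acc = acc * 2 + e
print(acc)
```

75

e=9: %3==0, acc = 0*2+9 = 9
e=13: not %3==0
e=-3: %3==0, acc = 9*2+(-3) = 15
e=14: not %3==0
e=2: not %3==0
e=3: %3==0, acc = 15*2+3 = 33
e=9: %3==0, acc = 33*2+9 = 75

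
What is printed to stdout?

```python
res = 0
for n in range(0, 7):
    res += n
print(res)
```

n=0: res = 0+0 = 0
n=1: res = 0+1 = 1
n=2: res = 1+2 = 3
n=3: res = 3+3 = 6
n=4: res = 6+4 = 10
n=5: res = 10+5 = 15
n=6: res = 15+6 = 21

21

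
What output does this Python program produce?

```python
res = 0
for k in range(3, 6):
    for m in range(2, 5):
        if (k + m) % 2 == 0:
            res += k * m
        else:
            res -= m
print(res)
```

k=3,m=2: odd sum, res = 0-2 = -2
k=3,m=3: even sum, res = (-2)+9 = 7
k=3,m=4: odd sum, res = 7-4 = 3
k=4,m=2: even sum, res = 3+8 = 11
k=4,m=3: odd sum, res = 11-3 = 8
k=4,m=4: even sum, res = 8+16 = 24
k=5,m=2: odd sum, res = 24-2 = 22
k=5,m=3: even sum, res = 22+15 = 37
k=5,m=4: odd sum, res = 37-4 = 33

33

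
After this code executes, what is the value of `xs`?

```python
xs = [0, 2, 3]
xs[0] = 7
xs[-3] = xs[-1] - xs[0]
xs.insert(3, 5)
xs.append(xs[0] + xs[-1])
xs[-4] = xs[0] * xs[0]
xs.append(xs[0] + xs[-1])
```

[-4, 16, 3, 5, 1, -3]

xs[0] = 7 → [7, 2, 3]
xs[-3] = xs[-1]-xs[0] = 3-7 = -4 → [-4, 2, 3]
insert 5 at 3 → [-4, 2, 3, 5]
append xs[0]+xs[-1] = (-4)+5 = 1 → [-4, 2, 3, 5, 1]
xs[-4] = xs[0]*xs[0] = (-4)*(-4) = 16 → [-4, 16, 3, 5, 1]
append xs[0]+xs[-1] = (-4)+1 = -3 → [-4, 16, 3, 5, 1, -3]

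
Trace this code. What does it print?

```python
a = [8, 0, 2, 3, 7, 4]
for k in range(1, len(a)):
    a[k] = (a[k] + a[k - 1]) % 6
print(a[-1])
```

0

k=1: a[1] = (0+8)%6 = 2 → [8, 2, 2, 3, 7, 4]
k=2: a[2] = (2+2)%6 = 4 → [8, 2, 4, 3, 7, 4]
k=3: a[3] = (3+4)%6 = 1 → [8, 2, 4, 1, 7, 4]
k=4: a[4] = (7+1)%6 = 2 → [8, 2, 4, 1, 2, 4]
k=5: a[5] = (4+2)%6 = 0 → [8, 2, 4, 1, 2, 0]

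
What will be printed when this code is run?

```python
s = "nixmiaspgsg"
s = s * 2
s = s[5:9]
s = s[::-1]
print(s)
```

gpsa

repeat ×2 → 'nixmiaspgsgnixmiaspgsg'
slice [5:9] → 'aspg'
reverse → 'gpsa'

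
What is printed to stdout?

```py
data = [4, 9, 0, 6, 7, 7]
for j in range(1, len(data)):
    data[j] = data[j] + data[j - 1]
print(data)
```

j=1: data[1] = 9+4 = 13 → [4, 13, 0, 6, 7, 7]
j=2: data[2] = 0+13 = 13 → [4, 13, 13, 6, 7, 7]
j=3: data[3] = 6+13 = 19 → [4, 13, 13, 19, 7, 7]
j=4: data[4] = 7+19 = 26 → [4, 13, 13, 19, 26, 7]
j=5: data[5] = 7+26 = 33 → [4, 13, 13, 19, 26, 33]

[4, 13, 13, 19, 26, 33]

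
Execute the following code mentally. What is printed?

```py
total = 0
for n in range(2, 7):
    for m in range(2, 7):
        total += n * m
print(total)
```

n=2,m=2: total = 0+4 = 4
n=2,m=3: total = 4+6 = 10
n=2,m=4: total = 10+8 = 18
n=2,m=5: total = 18+10 = 28
n=2,m=6: total = 28+12 = 40
n=3,m=2: total = 40+6 = 46
n=3,m=3: total = 46+9 = 55
n=3,m=4: total = 55+12 = 67
n=3,m=5: total = 67+15 = 82
n=3,m=6: total = 82+18 = 100
n=4,m=2: total = 100+8 = 108
n=4,m=3: total = 108+12 = 120
n=4,m=4: total = 120+16 = 136
n=4,m=5: total = 136+20 = 156
n=4,m=6: total = 156+24 = 180
n=5,m=2: total = 180+10 = 190
n=5,m=3: total = 190+15 = 205
n=5,m=4: total = 205+20 = 225
n=5,m=5: total = 225+25 = 250
n=5,m=6: total = 250+30 = 280
n=6,m=2: total = 280+12 = 292
n=6,m=3: total = 292+18 = 310
n=6,m=4: total = 310+24 = 334
n=6,m=5: total = 334+30 = 364
n=6,m=6: total = 364+36 = 400

400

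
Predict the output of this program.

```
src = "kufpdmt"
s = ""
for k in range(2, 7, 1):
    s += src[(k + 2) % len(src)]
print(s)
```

dmtku

k=2: add src[4]='d' → 'd'
k=3: add src[5]='m' → 'dm'
k=4: add src[6]='t' → 'dmt'
k=5: add src[0]='k' → 'dmtk'
k=6: add src[1]='u' → 'dmtku'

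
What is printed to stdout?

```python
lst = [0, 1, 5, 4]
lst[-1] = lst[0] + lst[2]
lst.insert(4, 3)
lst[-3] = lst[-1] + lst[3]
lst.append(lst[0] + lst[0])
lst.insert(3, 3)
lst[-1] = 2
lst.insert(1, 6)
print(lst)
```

[0, 6, 1, 8, 3, 5, 3, 2]

lst[-1] = lst[0]+lst[2] = 0+5 = 5 → [0, 1, 5, 5]
insert 3 at 4 → [0, 1, 5, 5, 3]
lst[-3] = lst[-1]+lst[3] = 3+5 = 8 → [0, 1, 8, 5, 3]
append lst[0]+lst[0] = 0+0 = 0 → [0, 1, 8, 5, 3, 0]
insert 3 at 3 → [0, 1, 8, 3, 5, 3, 0]
lst[-1] = 2 → [0, 1, 8, 3, 5, 3, 2]
insert 6 at 1 → [0, 6, 1, 8, 3, 5, 3, 2]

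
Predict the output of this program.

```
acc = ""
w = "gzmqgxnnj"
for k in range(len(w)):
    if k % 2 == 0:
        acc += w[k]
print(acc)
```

gmgnj

k=0: add 'g' → 'g'
k=1: skip
k=2: add 'm' → 'gm'
k=3: skip
k=4: add 'g' → 'gmg'
k=5: skip
k=6: add 'n' → 'gmgn'
k=7: skip
k=8: add 'j' → 'gmgnj'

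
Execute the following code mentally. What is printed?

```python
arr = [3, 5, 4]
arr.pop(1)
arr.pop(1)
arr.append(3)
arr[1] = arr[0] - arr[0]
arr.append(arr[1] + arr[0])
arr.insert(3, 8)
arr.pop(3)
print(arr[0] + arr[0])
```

pop(1) removes 5 → [3, 4]
pop(1) removes 4 → [3]
append 3 → [3, 3]
arr[1] = arr[0]-arr[0] = 3-3 = 0 → [3, 0]
append arr[1]+arr[0] = 0+3 = 3 → [3, 0, 3]
insert 8 at 3 → [3, 0, 3, 8]
pop(3) removes 8 → [3, 0, 3]
arr[0]+arr[0] = 3+3 = 6

6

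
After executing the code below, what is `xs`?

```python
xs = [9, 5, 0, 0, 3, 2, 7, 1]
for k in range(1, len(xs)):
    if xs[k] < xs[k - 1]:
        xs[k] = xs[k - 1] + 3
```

k=1: 5<9, xs[1] = 9+3 = 12 → [9, 12, 0, 0, 3, 2, 7, 1]
k=2: 0<12, xs[2] = 12+3 = 15 → [9, 12, 15, 0, 3, 2, 7, 1]
k=3: 0<15, xs[3] = 15+3 = 18 → [9, 12, 15, 18, 3, 2, 7, 1]
k=4: 3<18, xs[4] = 18+3 = 21 → [9, 12, 15, 18, 21, 2, 7, 1]
k=5: 2<21, xs[5] = 21+3 = 24 → [9, 12, 15, 18, 21, 24, 7, 1]
k=6: 7<24, xs[6] = 24+3 = 27 → [9, 12, 15, 18, 21, 24, 27, 1]
k=7: 1<27, xs[7] = 27+3 = 30 → [9, 12, 15, 18, 21, 24, 27, 30]

[9, 12, 15, 18, 21, 24, 27, 30]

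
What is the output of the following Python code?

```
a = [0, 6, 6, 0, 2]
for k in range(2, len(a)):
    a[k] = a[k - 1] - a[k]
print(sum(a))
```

k=2: a[2] = 6-6 = 0 → [0, 6, 0, 0, 2]
k=3: a[3] = 0-0 = 0 → [0, 6, 0, 0, 2]
k=4: a[4] = 0-2 = -2 → [0, 6, 0, 0, -2]
sum = 4

4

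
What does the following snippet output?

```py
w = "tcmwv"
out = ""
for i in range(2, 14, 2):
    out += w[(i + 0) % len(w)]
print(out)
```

mvcwtm

i=2: add w[2]='m' → 'm'
i=4: add w[4]='v' → 'mv'
i=6: add w[1]='c' → 'mvc'
i=8: add w[3]='w' → 'mvcw'
i=10: add w[0]='t' → 'mvcwt'
i=12: add w[2]='m' → 'mvcwtm'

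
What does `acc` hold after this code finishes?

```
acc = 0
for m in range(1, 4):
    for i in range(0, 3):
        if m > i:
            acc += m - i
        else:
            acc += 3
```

19

m=1,i=0: 1>0, acc = 0+1 = 1
m=1,i=1: not 1>1, acc = 1+3 = 4
m=1,i=2: not 1>2, acc = 4+3 = 7
m=2,i=0: 2>0, acc = 7+2 = 9
m=2,i=1: 2>1, acc = 9+1 = 10
m=2,i=2: not 2>2, acc = 10+3 = 13
m=3,i=0: 3>0, acc = 13+3 = 16
m=3,i=1: 3>1, acc = 16+2 = 18
m=3,i=2: 3>2, acc = 18+1 = 19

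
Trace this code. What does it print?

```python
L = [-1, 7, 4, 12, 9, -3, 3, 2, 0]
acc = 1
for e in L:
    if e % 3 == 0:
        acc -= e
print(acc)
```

-20

e=-1: not %3==0
e=7: not %3==0
e=4: not %3==0
e=12: %3==0, acc = 1-12 = -11
e=9: %3==0, acc = (-11)-9 = -20
e=-3: %3==0, acc = (-20)-(-3) = -17
e=3: %3==0, acc = (-17)-3 = -20
e=2: not %3==0
e=0: %3==0, acc = (-20)-0 = -20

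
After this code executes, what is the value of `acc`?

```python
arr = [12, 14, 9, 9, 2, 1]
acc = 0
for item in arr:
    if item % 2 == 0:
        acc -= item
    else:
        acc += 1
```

item=12: even, acc = 0-12 = -12
item=14: even, acc = (-12)-14 = -26
item=9: not even, acc = (-26)+1 = -25
item=9: not even, acc = (-25)+1 = -24
item=2: even, acc = (-24)-2 = -26
item=1: not even, acc = (-26)+1 = -25

-25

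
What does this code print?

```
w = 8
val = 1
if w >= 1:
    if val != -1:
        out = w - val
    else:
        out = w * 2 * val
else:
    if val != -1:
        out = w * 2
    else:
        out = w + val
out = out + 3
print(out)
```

w=8, val=1
w >= 1 is True; val != -1 is True
→ out = w - val = 7
out = 7+3 = 10

10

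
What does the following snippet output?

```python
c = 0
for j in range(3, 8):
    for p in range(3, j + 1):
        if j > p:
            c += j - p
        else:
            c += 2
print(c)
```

j=3,p=3: not 3>3, c = 0+2 = 2
j=4,p=3: 4>3, c = 2+1 = 3
j=4,p=4: not 4>4, c = 3+2 = 5
j=5,p=3: 5>3, c = 5+2 = 7
j=5,p=4: 5>4, c = 7+1 = 8
j=5,p=5: not 5>5, c = 8+2 = 10
j=6,p=3: 6>3, c = 10+3 = 13
j=6,p=4: 6>4, c = 13+2 = 15
j=6,p=5: 6>5, c = 15+1 = 16
j=6,p=6: not 6>6, c = 16+2 = 18
j=7,p=3: 7>3, c = 18+4 = 22
j=7,p=4: 7>4, c = 22+3 = 25
j=7,p=5: 7>5, c = 25+2 = 27
j=7,p=6: 7>6, c = 27+1 = 28
j=7,p=7: not 7>7, c = 28+2 = 30

30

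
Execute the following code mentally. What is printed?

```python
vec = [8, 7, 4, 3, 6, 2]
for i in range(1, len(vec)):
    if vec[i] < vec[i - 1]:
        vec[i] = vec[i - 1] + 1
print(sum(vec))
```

i=1: 7<8, vec[1] = 8+1 = 9 → [8, 9, 4, 3, 6, 2]
i=2: 4<9, vec[2] = 9+1 = 10 → [8, 9, 10, 3, 6, 2]
i=3: 3<10, vec[3] = 10+1 = 11 → [8, 9, 10, 11, 6, 2]
i=4: 6<11, vec[4] = 11+1 = 12 → [8, 9, 10, 11, 12, 2]
i=5: 2<12, vec[5] = 12+1 = 13 → [8, 9, 10, 11, 12, 13]
sum = 63

63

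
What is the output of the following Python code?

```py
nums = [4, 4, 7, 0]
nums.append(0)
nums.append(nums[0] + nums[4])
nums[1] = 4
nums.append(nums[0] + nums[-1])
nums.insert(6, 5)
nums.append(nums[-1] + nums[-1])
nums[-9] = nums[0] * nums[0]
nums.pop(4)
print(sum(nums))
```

60

append 0 → [4, 4, 7, 0, 0]
append nums[0]+nums[4] = 4+0 = 4 → [4, 4, 7, 0, 0, 4]
nums[1] = 4 → [4, 4, 7, 0, 0, 4]
append nums[0]+nums[-1] = 4+4 = 8 → [4, 4, 7, 0, 0, 4, 8]
insert 5 at 6 → [4, 4, 7, 0, 0, 4, 5, 8]
append nums[-1]+nums[-1] = 8+8 = 16 → [4, 4, 7, 0, 0, 4, 5, 8, 16]
nums[-9] = nums[0]*nums[0] = 4*4 = 16 → [16, 4, 7, 0, 0, 4, 5, 8, 16]
pop(4) removes 0 → [16, 4, 7, 0, 4, 5, 8, 16]
sum = 60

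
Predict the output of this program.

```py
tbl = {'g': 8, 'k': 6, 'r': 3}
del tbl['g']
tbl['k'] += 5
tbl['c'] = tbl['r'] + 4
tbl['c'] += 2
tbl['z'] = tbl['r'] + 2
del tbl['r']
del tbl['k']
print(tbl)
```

del 'g' → {'k': 6, 'r': 3}
tbl['k'] = 6+5 = 11 → {'k': 11, 'r': 3}
tbl['c'] = tbl['r']+4 = 7 → {'k': 11, 'r': 3, 'c': 7}
tbl['c'] = 7+2 = 9 → {'k': 11, 'r': 3, 'c': 9}
tbl['z'] = tbl['r']+2 = 5 → {'k': 11, 'r': 3, 'c': 9, 'z': 5}
del 'r' → {'k': 11, 'c': 9, 'z': 5}
del 'k' → {'c': 9, 'z': 5}

{'c': 9, 'z': 5}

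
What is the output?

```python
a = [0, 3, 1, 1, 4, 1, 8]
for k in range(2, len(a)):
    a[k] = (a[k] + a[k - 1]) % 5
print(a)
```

k=2: a[2] = (1+3)%5 = 4 → [0, 3, 4, 1, 4, 1, 8]
k=3: a[3] = (1+4)%5 = 0 → [0, 3, 4, 0, 4, 1, 8]
k=4: a[4] = (4+0)%5 = 4 → [0, 3, 4, 0, 4, 1, 8]
k=5: a[5] = (1+4)%5 = 0 → [0, 3, 4, 0, 4, 0, 8]
k=6: a[6] = (8+0)%5 = 3 → [0, 3, 4, 0, 4, 0, 3]

[0, 3, 4, 0, 4, 0, 3]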